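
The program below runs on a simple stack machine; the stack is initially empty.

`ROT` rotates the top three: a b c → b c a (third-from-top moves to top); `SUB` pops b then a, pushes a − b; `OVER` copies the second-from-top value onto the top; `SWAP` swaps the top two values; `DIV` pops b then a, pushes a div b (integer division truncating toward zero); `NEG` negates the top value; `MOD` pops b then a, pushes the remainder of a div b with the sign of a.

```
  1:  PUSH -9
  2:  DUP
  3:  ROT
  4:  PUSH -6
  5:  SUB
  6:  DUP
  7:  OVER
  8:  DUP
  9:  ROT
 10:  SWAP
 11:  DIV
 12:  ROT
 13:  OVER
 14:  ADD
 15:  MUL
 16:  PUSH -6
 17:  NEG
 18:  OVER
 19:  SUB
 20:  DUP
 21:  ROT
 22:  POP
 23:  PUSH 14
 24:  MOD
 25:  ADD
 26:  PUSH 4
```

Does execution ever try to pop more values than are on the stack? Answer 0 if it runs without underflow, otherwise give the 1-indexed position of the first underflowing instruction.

3

PUSH -9 : [-9]
DUP     : [-9, -9]
ROT  — needs 3 operands, stack has 2 → underflow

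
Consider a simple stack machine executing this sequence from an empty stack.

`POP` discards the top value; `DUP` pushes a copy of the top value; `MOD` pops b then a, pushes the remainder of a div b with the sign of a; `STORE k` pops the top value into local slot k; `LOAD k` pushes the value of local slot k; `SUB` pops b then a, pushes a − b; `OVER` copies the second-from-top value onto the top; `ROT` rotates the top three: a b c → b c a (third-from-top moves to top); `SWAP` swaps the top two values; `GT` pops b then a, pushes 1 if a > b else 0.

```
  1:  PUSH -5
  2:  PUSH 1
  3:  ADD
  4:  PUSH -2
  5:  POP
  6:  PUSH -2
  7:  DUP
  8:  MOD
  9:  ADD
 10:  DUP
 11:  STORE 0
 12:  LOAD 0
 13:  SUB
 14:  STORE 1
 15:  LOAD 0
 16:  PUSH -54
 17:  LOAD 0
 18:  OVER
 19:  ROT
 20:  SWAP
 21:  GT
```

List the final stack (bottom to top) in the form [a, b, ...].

[-4, -4, 0]

PUSH -5  : [-5]
PUSH 1   : [-5, 1]
ADD      : [-4]
PUSH -2  : [-4, -2]
POP      : [-4]
PUSH -2  : [-4, -2]
DUP      : [-4, -2, -2]
MOD      : [-4, 0]
ADD      : [-4]
DUP      : [-4, -4]
STORE 0  : [-4]
LOAD 0   : [-4, -4]
SUB      : [0]
STORE 1  : []
LOAD 0   : [-4]
PUSH -54 : [-4, -54]
LOAD 0   : [-4, -54, -4]
OVER     : [-4, -54, -4, -54]
ROT      : [-4, -4, -54, -54]
SWAP     : [-4, -4, -54, -54]
GT       : [-4, -4, 0]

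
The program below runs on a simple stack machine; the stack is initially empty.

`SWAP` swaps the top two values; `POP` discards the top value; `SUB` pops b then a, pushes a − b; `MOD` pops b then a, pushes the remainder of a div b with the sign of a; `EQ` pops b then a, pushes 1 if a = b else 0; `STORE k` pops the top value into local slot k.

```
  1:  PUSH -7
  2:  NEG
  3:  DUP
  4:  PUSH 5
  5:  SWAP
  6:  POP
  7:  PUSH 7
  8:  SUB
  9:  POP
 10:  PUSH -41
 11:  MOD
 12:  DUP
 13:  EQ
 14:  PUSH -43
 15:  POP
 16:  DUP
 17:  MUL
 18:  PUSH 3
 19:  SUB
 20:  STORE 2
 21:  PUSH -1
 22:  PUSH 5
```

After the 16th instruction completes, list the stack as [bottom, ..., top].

PUSH -7  : -7
NEG      : 7
DUP      : 7 7
PUSH 5   : 7 7 5
SWAP     : 7 5 7
POP      : 7 5
PUSH 7   : 7 5 7
SUB      : 7 -2
POP      : 7
PUSH -41 : 7 -41
MOD      : 7
DUP      : 7 7
EQ       : 1
PUSH -43 : 1 -43
POP      : 1
DUP      : 1 1

[1, 1]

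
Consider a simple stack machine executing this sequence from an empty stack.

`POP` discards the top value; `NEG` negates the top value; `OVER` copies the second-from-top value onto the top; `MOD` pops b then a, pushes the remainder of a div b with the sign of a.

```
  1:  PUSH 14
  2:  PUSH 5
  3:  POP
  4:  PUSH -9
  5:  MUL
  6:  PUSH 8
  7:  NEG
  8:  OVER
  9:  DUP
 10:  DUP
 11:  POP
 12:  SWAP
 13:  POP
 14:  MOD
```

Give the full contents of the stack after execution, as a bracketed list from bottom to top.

[-126, -8]

PUSH 14 : 14
PUSH 5  : 14 5
POP     : 14
PUSH -9 : 14 -9
MUL     : -126
PUSH 8  : -126 8
NEG     : -126 -8
OVER    : -126 -8 -126
DUP     : -126 -8 -126 -126
DUP     : -126 -8 -126 -126 -126
POP     : -126 -8 -126 -126
SWAP    : -126 -8 -126 -126
POP     : -126 -8 -126
MOD     : -126 -8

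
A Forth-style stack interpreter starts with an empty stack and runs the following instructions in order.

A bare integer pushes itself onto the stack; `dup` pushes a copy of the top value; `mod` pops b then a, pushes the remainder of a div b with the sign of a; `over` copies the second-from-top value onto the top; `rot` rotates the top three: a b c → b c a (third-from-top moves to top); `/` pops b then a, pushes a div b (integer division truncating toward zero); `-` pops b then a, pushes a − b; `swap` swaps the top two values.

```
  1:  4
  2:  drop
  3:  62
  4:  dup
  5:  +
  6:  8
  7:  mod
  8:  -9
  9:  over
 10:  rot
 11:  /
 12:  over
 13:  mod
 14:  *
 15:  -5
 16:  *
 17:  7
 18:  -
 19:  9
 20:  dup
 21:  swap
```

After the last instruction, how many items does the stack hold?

3

4    : 4
drop : (empty)
62   : 62
dup  : 62 62
+    : 124
8    : 124 8
mod  : 4
-9   : 4 -9
over : 4 -9 4
rot  : -9 4 4
/    : -9 1
over : -9 1 -9
mod  : -9 1
*    : -9
-5   : -9 -5
*    : 45
7    : 45 7
-    : 38
9    : 38 9
dup  : 38 9 9
swap : 38 9 9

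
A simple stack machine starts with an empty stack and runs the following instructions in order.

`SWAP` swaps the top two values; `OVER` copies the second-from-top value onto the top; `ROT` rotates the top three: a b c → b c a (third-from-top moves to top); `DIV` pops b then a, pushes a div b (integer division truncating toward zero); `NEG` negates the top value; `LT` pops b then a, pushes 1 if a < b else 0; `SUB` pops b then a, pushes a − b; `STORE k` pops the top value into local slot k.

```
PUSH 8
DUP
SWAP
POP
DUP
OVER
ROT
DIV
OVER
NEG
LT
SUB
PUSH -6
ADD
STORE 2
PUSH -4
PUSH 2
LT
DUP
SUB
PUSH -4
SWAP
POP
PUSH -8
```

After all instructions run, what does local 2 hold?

PUSH 8   [8]
DUP      [8, 8]
SWAP     [8, 8]
POP      [8]
DUP      [8, 8]
OVER     [8, 8, 8]
ROT      [8, 8, 8]
DIV      [8, 1]
OVER     [8, 1, 8]
NEG      [8, 1, -8]
LT       [8, 0]
SUB      [8]
PUSH -6  [8, -6]
ADD      [2]
STORE 2  []
PUSH -4  [-4]
PUSH 2   [-4, 2]
LT       [1]
DUP      [1, 1]
SUB      [0]
PUSH -4  [0, -4]
SWAP     [-4, 0]
POP      [-4]
PUSH -8  [-4, -8]

2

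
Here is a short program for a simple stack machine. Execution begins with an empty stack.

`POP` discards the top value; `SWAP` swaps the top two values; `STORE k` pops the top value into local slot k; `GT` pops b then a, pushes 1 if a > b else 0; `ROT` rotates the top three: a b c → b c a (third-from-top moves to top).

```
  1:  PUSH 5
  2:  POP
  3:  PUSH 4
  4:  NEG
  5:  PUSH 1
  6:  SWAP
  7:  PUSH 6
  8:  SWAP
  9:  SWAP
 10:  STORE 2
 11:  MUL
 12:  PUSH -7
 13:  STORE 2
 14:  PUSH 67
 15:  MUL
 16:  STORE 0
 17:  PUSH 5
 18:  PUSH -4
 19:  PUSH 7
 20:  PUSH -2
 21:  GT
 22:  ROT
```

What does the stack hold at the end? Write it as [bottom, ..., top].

PUSH 5   [5]
POP      []
PUSH 4   [4]
NEG      [-4]
PUSH 1   [-4, 1]
SWAP     [1, -4]
PUSH 6   [1, -4, 6]
SWAP     [1, 6, -4]
SWAP     [1, -4, 6]
STORE 2  [1, -4]
MUL      [-4]
PUSH -7  [-4, -7]
STORE 2  [-4]
PUSH 67  [-4, 67]
MUL      [-268]
STORE 0  []
PUSH 5   [5]
PUSH -4  [5, -4]
PUSH 7   [5, -4, 7]
PUSH -2  [5, -4, 7, -2]
GT       [5, -4, 1]
ROT      [-4, 1, 5]

[-4, 1, 5]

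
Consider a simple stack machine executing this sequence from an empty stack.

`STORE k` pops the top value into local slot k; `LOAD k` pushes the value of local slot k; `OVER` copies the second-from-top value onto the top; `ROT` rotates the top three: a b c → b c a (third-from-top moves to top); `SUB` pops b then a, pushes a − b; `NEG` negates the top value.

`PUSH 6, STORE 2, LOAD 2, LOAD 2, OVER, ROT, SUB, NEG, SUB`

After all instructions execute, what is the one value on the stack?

PUSH 6  → [6]
STORE 2 → []
LOAD 2  → [6]
LOAD 2  → [6, 6]
OVER    → [6, 6, 6]
ROT     → [6, 6, 6]
SUB     → [6, 0]
NEG     → [6, 0]
SUB     → [6]

6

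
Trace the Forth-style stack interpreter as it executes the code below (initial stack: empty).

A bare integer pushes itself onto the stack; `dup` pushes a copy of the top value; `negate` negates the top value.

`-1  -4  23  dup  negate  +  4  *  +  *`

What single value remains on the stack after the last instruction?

-1     -> [-1]
-4     -> [-1, -4]
23     -> [-1, -4, 23]
dup    -> [-1, -4, 23, 23]
negate -> [-1, -4, 23, -23]
+      -> [-1, -4, 0]
4      -> [-1, -4, 0, 4]
*      -> [-1, -4, 0]
+      -> [-1, -4]
*      -> [4]

4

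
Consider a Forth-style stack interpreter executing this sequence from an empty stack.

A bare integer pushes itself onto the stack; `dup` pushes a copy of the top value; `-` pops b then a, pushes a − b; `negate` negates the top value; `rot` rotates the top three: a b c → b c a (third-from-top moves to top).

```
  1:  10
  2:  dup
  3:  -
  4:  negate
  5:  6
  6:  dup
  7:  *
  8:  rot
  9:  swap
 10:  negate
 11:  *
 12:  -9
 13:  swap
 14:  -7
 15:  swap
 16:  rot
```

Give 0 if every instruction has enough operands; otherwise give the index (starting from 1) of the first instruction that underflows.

8

10     : [10]
dup    : [10, 10]
-      : [0]
negate : [0]
6      : [0, 6]
dup    : [0, 6, 6]
*      : [0, 36]
rot  — needs 3 operands, stack has 2 → underflow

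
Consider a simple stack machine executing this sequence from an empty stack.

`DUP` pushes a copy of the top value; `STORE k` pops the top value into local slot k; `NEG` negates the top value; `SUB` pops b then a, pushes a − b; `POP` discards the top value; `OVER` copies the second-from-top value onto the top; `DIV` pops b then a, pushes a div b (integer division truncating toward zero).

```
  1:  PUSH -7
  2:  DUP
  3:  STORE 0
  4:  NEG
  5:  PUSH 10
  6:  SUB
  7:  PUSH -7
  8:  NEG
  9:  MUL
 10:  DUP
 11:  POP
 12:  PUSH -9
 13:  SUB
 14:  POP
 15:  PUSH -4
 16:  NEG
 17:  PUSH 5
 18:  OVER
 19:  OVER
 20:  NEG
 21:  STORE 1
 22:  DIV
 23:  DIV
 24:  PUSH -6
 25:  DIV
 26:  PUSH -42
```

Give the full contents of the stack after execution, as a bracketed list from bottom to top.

PUSH -7   -7
DUP       -7 -7
STORE 0   -7
NEG       7
PUSH 10   7 10
SUB       -3
PUSH -7   -3 -7
NEG       -3 7
MUL       -21
DUP       -21 -21
POP       -21
PUSH -9   -21 -9
SUB       -12
POP       (empty)
PUSH -4   -4
NEG       4
PUSH 5    4 5
OVER      4 5 4
OVER      4 5 4 5
NEG       4 5 4 -5
STORE 1   4 5 4
DIV       4 1
DIV       4
PUSH -6   4 -6
DIV       0
PUSH -42  0 -42

[0, -42]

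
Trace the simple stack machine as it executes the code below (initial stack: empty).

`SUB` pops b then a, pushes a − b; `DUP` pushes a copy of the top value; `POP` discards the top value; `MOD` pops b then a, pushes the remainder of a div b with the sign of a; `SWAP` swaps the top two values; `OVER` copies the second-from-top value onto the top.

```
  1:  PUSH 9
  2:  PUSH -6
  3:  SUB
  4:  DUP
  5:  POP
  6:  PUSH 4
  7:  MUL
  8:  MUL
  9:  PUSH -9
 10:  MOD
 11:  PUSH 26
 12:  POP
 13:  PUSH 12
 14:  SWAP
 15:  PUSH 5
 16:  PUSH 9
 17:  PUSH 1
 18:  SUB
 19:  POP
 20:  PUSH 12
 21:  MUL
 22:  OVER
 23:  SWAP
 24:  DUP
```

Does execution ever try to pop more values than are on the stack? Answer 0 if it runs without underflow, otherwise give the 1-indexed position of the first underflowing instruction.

PUSH 9  -> [9]
PUSH -6 -> [9, -6]
SUB     -> [15]
DUP     -> [15, 15]
POP     -> [15]
PUSH 4  -> [15, 4]
MUL     -> [60]
MUL  — needs 2 operands, stack has 1 → underflow

8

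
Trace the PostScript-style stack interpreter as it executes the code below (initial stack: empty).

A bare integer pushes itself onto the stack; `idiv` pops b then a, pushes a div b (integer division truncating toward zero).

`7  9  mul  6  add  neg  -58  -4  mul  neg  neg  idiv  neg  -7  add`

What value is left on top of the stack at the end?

-7

7    -> 7
9    -> 7 9
mul  -> 63
6    -> 63 6
add  -> 69
neg  -> -69
-58  -> -69 -58
-4   -> -69 -58 -4
mul  -> -69 232
neg  -> -69 -232
neg  -> -69 232
idiv -> 0
neg  -> 0
-7   -> 0 -7
add  -> -7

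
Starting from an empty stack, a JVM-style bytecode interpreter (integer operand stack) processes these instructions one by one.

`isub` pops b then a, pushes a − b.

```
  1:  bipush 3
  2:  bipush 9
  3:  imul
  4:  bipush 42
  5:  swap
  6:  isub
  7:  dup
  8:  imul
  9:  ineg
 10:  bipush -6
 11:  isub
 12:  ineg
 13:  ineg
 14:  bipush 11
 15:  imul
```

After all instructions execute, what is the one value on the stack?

-2409

bipush 3  -> [3]
bipush 9  -> [3, 9]
imul      -> [27]
bipush 42 -> [27, 42]
swap      -> [42, 27]
isub      -> [15]
dup       -> [15, 15]
imul      -> [225]
ineg      -> [-225]
bipush -6 -> [-225, -6]
isub      -> [-219]
ineg      -> [219]
ineg      -> [-219]
bipush 11 -> [-219, 11]
imul      -> [-2409]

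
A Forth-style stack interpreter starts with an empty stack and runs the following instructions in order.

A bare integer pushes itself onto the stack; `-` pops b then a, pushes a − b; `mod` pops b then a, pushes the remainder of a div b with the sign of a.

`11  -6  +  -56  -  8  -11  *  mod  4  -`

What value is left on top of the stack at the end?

11  : [11]
-6  : [11, -6]
+   : [5]
-56 : [5, -56]
-   : [61]
8   : [61, 8]
-11 : [61, 8, -11]
*   : [61, -88]
mod : [61]
4   : [61, 4]
-   : [57]

57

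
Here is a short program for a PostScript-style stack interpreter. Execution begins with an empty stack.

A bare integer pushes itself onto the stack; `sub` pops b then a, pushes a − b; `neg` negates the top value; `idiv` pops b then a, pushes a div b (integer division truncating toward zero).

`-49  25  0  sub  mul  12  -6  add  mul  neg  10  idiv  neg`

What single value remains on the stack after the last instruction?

-49  -> -49
25   -> -49 25
0    -> -49 25 0
sub  -> -49 25
mul  -> -1225
12   -> -1225 12
-6   -> -1225 12 -6
add  -> -1225 6
mul  -> -7350
neg  -> 7350
10   -> 7350 10
idiv -> 735
neg  -> -735

-735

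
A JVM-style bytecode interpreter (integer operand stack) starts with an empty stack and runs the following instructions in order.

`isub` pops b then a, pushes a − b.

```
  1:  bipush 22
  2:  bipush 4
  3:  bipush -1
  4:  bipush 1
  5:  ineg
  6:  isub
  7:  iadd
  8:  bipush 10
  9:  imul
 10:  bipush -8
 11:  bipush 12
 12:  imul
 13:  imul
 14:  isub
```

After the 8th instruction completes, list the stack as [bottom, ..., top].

bipush 22  [22]
bipush 4   [22, 4]
bipush -1  [22, 4, -1]
bipush 1   [22, 4, -1, 1]
ineg       [22, 4, -1, -1]
isub       [22, 4, 0]
iadd       [22, 4]
bipush 10  [22, 4, 10]

[22, 4, 10]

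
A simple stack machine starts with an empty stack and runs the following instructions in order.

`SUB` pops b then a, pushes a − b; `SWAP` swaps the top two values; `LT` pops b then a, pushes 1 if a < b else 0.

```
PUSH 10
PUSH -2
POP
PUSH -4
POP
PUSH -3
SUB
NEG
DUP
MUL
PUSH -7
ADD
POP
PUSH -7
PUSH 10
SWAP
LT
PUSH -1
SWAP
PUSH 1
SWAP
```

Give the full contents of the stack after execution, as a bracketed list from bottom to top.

[-1, 1, 0]

PUSH 10 -> 10
PUSH -2 -> 10 -2
POP     -> 10
PUSH -4 -> 10 -4
POP     -> 10
PUSH -3 -> 10 -3
SUB     -> 13
NEG     -> -13
DUP     -> -13 -13
MUL     -> 169
PUSH -7 -> 169 -7
ADD     -> 162
POP     -> (empty)
PUSH -7 -> -7
PUSH 10 -> -7 10
SWAP    -> 10 -7
LT      -> 0
PUSH -1 -> 0 -1
SWAP    -> -1 0
PUSH 1  -> -1 0 1
SWAP    -> -1 1 0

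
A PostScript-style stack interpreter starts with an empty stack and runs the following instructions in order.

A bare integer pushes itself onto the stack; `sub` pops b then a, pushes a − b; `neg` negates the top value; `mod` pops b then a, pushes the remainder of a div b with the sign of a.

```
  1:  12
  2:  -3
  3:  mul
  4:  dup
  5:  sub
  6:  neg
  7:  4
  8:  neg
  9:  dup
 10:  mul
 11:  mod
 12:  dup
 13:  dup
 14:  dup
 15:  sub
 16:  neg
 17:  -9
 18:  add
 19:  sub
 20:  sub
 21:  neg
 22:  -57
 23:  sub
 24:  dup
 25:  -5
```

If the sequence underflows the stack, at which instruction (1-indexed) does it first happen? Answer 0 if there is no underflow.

0

12   12
-3   12 -3
mul  -36
dup  -36 -36
sub  0
neg  0
4    0 4
neg  0 -4
dup  0 -4 -4
mul  0 16
mod  0
dup  0 0
dup  0 0 0
dup  0 0 0 0
sub  0 0 0
neg  0 0 0
-9   0 0 0 -9
add  0 0 -9
sub  0 9
sub  -9
neg  9
-57  9 -57
sub  66
dup  66 66
-5   66 66 -5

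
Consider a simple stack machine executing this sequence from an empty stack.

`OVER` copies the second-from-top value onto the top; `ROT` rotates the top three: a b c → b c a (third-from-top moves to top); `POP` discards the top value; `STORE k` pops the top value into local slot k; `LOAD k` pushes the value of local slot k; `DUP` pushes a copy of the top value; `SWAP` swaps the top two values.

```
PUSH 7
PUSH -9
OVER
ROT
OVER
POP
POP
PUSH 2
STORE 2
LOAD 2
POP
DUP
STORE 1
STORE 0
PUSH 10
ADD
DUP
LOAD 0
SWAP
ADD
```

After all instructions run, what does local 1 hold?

7

PUSH 7   7
PUSH -9  7 -9
OVER     7 -9 7
ROT      -9 7 7
OVER     -9 7 7 7
POP      -9 7 7
POP      -9 7
PUSH 2   -9 7 2
STORE 2  -9 7
LOAD 2   -9 7 2
POP      -9 7
DUP      -9 7 7
STORE 1  -9 7
STORE 0  -9
PUSH 10  -9 10
ADD      1
DUP      1 1
LOAD 0   1 1 7
SWAP     1 7 1
ADD      1 8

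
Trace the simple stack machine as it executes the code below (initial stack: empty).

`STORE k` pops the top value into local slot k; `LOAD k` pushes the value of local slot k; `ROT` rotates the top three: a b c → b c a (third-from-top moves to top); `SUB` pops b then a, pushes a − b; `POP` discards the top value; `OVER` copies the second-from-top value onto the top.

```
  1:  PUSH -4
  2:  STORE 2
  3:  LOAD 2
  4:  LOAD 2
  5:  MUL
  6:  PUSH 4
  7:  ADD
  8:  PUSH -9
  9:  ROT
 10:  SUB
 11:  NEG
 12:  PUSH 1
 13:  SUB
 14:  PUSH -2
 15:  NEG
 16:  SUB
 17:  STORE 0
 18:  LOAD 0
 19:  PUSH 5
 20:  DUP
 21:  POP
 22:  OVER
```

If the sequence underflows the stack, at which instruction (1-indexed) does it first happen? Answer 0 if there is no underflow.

9

PUSH -4  [-4]
STORE 2  []
LOAD 2   [-4]
LOAD 2   [-4, -4]
MUL      [16]
PUSH 4   [16, 4]
ADD      [20]
PUSH -9  [20, -9]
ROT  — needs 3 operands, stack has 2 → underflow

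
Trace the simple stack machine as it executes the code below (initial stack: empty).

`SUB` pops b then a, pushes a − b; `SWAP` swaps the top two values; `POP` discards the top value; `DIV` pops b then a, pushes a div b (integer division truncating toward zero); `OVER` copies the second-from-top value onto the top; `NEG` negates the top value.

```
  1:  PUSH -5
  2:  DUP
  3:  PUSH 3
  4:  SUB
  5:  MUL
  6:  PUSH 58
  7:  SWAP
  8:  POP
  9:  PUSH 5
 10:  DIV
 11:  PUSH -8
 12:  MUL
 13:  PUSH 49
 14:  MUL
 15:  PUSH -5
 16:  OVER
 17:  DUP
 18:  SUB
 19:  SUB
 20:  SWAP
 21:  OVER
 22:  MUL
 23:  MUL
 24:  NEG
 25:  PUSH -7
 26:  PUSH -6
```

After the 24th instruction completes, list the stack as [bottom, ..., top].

[107800]

PUSH -5 : [-5]
DUP     : [-5, -5]
PUSH 3  : [-5, -5, 3]
SUB     : [-5, -8]
MUL     : [40]
PUSH 58 : [40, 58]
SWAP    : [58, 40]
POP     : [58]
PUSH 5  : [58, 5]
DIV     : [11]
PUSH -8 : [11, -8]
MUL     : [-88]
PUSH 49 : [-88, 49]
MUL     : [-4312]
PUSH -5 : [-4312, -5]
OVER    : [-4312, -5, -4312]
DUP     : [-4312, -5, -4312, -4312]
SUB     : [-4312, -5, 0]
SUB     : [-4312, -5]
SWAP    : [-5, -4312]
OVER    : [-5, -4312, -5]
MUL     : [-5, 21560]
MUL     : [-107800]
NEG     : [107800]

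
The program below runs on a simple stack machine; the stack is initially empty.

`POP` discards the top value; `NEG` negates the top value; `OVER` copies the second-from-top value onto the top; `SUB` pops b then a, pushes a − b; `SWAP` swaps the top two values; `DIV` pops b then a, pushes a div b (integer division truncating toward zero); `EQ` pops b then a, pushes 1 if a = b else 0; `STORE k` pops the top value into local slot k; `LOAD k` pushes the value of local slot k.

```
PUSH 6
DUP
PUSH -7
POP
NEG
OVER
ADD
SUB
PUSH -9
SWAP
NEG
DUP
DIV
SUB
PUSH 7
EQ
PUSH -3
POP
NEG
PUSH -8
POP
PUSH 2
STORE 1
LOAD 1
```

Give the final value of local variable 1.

PUSH 6   [6]
DUP      [6, 6]
PUSH -7  [6, 6, -7]
POP      [6, 6]
NEG      [6, -6]
OVER     [6, -6, 6]
ADD      [6, 0]
SUB      [6]
PUSH -9  [6, -9]
SWAP     [-9, 6]
NEG      [-9, -6]
DUP      [-9, -6, -6]
DIV      [-9, 1]
SUB      [-10]
PUSH 7   [-10, 7]
EQ       [0]
PUSH -3  [0, -3]
POP      [0]
NEG      [0]
PUSH -8  [0, -8]
POP      [0]
PUSH 2   [0, 2]
STORE 1  [0]
LOAD 1   [0, 2]

2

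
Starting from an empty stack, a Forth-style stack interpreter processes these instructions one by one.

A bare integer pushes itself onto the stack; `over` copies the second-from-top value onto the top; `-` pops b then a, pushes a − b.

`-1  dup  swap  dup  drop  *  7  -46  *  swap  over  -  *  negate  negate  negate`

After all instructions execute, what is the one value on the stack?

-1     : [-1]
dup    : [-1, -1]
swap   : [-1, -1]
dup    : [-1, -1, -1]
drop   : [-1, -1]
*      : [1]
7      : [1, 7]
-46    : [1, 7, -46]
*      : [1, -322]
swap   : [-322, 1]
over   : [-322, 1, -322]
-      : [-322, 323]
*      : [-104006]
negate : [104006]
negate : [-104006]
negate : [104006]

104006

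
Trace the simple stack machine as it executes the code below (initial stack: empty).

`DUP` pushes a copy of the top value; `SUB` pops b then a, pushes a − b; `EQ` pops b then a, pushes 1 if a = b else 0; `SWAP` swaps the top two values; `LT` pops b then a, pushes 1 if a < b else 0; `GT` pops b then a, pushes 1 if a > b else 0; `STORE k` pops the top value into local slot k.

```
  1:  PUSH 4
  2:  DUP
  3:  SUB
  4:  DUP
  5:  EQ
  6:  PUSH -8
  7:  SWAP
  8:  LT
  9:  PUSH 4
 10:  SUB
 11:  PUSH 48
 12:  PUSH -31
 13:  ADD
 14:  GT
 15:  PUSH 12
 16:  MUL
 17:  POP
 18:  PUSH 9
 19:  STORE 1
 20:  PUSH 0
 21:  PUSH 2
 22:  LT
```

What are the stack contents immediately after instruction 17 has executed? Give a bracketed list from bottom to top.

[]

PUSH 4   : 4
DUP      : 4 4
SUB      : 0
DUP      : 0 0
EQ       : 1
PUSH -8  : 1 -8
SWAP     : -8 1
LT       : 1
PUSH 4   : 1 4
SUB      : -3
PUSH 48  : -3 48
PUSH -31 : -3 48 -31
ADD      : -3 17
GT       : 0
PUSH 12  : 0 12
MUL      : 0
POP      : (empty)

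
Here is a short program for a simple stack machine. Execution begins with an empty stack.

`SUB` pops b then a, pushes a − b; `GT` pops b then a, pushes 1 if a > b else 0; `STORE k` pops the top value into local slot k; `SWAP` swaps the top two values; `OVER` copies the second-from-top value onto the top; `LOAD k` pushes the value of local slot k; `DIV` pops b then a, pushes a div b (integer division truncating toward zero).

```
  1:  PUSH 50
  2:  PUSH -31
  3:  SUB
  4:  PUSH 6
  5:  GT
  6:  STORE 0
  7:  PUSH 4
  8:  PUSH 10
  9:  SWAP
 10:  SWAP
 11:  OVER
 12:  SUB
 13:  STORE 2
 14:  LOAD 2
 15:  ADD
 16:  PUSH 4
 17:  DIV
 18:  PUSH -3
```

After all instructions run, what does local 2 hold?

PUSH 50   50
PUSH -31  50 -31
SUB       81
PUSH 6    81 6
GT        1
STORE 0   (empty)
PUSH 4    4
PUSH 10   4 10
SWAP      10 4
SWAP      4 10
OVER      4 10 4
SUB       4 6
STORE 2   4
LOAD 2    4 6
ADD       10
PUSH 4    10 4
DIV       2
PUSH -3   2 -3

6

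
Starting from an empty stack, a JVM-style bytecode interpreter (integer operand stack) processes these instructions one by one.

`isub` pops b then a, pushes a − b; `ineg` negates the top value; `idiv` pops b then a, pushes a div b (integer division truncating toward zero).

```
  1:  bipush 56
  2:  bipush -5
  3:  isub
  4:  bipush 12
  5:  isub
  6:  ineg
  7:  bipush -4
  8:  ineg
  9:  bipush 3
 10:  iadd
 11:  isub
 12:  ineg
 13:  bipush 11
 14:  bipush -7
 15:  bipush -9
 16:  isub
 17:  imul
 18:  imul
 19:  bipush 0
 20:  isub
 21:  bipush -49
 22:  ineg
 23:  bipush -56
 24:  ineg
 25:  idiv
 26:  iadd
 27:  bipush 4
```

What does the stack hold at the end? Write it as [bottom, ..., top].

[1232, 4]

bipush 56  : [56]
bipush -5  : [56, -5]
isub       : [61]
bipush 12  : [61, 12]
isub       : [49]
ineg       : [-49]
bipush -4  : [-49, -4]
ineg       : [-49, 4]
bipush 3   : [-49, 4, 3]
iadd       : [-49, 7]
isub       : [-56]
ineg       : [56]
bipush 11  : [56, 11]
bipush -7  : [56, 11, -7]
bipush -9  : [56, 11, -7, -9]
isub       : [56, 11, 2]
imul       : [56, 22]
imul       : [1232]
bipush 0   : [1232, 0]
isub       : [1232]
bipush -49 : [1232, -49]
ineg       : [1232, 49]
bipush -56 : [1232, 49, -56]
ineg       : [1232, 49, 56]
idiv       : [1232, 0]
iadd       : [1232]
bipush 4   : [1232, 4]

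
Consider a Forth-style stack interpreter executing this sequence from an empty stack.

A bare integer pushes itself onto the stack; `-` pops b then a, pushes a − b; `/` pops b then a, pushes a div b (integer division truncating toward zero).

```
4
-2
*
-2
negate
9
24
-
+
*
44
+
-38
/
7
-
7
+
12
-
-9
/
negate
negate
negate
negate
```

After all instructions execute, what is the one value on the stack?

1

4       [4]
-2      [4, -2]
*       [-8]
-2      [-8, -2]
negate  [-8, 2]
9       [-8, 2, 9]
24      [-8, 2, 9, 24]
-       [-8, 2, -15]
+       [-8, -13]
*       [104]
44      [104, 44]
+       [148]
-38     [148, -38]
/       [-3]
7       [-3, 7]
-       [-10]
7       [-10, 7]
+       [-3]
12      [-3, 12]
-       [-15]
-9      [-15, -9]
/       [1]
negate  [-1]
negate  [1]
negate  [-1]
negate  [1]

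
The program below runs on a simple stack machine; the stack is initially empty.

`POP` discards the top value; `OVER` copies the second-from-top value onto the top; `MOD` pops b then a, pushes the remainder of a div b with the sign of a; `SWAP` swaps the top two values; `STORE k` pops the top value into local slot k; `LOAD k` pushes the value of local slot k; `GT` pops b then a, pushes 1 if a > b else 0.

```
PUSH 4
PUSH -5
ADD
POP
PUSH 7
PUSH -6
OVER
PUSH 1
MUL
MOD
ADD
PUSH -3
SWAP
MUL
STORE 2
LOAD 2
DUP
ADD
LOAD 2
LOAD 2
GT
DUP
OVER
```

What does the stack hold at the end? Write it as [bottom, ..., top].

[-6, 0, 0, 0]

PUSH 4  : 4
PUSH -5 : 4 -5
ADD     : -1
POP     : (empty)
PUSH 7  : 7
PUSH -6 : 7 -6
OVER    : 7 -6 7
PUSH 1  : 7 -6 7 1
MUL     : 7 -6 7
MOD     : 7 -6
ADD     : 1
PUSH -3 : 1 -3
SWAP    : -3 1
MUL     : -3
STORE 2 : (empty)
LOAD 2  : -3
DUP     : -3 -3
ADD     : -6
LOAD 2  : -6 -3
LOAD 2  : -6 -3 -3
GT      : -6 0
DUP     : -6 0 0
OVER    : -6 0 0 0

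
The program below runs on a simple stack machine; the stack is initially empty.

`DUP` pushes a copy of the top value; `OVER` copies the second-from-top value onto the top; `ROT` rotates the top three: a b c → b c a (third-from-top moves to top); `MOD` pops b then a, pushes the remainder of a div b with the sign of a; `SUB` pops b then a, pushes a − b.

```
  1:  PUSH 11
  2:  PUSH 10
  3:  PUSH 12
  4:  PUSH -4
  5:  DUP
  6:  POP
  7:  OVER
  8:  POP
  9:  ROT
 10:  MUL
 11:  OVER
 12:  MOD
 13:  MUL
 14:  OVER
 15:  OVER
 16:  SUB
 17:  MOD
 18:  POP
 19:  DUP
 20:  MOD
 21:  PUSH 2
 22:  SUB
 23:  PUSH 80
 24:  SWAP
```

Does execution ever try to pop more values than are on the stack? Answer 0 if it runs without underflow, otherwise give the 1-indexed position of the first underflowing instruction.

0

PUSH 11 -> 11
PUSH 10 -> 11 10
PUSH 12 -> 11 10 12
PUSH -4 -> 11 10 12 -4
DUP     -> 11 10 12 -4 -4
POP     -> 11 10 12 -4
OVER    -> 11 10 12 -4 12
POP     -> 11 10 12 -4
ROT     -> 11 12 -4 10
MUL     -> 11 12 -40
OVER    -> 11 12 -40 12
MOD     -> 11 12 -4
MUL     -> 11 -48
OVER    -> 11 -48 11
OVER    -> 11 -48 11 -48
SUB     -> 11 -48 59
MOD     -> 11 -48
POP     -> 11
DUP     -> 11 11
MOD     -> 0
PUSH 2  -> 0 2
SUB     -> -2
PUSH 80 -> -2 80
SWAP    -> 80 -2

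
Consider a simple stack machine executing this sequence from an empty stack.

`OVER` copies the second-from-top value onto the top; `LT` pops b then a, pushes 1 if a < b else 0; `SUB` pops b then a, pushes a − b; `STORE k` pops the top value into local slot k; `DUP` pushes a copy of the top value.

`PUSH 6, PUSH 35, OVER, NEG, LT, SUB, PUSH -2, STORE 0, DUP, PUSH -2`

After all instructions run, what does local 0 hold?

-2

PUSH 6   6
PUSH 35  6 35
OVER     6 35 6
NEG      6 35 -6
LT       6 0
SUB      6
PUSH -2  6 -2
STORE 0  6
DUP      6 6
PUSH -2  6 6 -2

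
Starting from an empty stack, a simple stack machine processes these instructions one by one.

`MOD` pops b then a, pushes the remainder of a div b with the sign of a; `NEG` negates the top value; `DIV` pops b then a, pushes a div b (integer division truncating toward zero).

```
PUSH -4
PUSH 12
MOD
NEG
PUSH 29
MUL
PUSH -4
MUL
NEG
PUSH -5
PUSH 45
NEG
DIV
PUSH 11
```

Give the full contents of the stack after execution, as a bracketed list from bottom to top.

[464, 0, 11]

PUSH -4  [-4]
PUSH 12  [-4, 12]
MOD      [-4]
NEG      [4]
PUSH 29  [4, 29]
MUL      [116]
PUSH -4  [116, -4]
MUL      [-464]
NEG      [464]
PUSH -5  [464, -5]
PUSH 45  [464, -5, 45]
NEG      [464, -5, -45]
DIV      [464, 0]
PUSH 11  [464, 0, 11]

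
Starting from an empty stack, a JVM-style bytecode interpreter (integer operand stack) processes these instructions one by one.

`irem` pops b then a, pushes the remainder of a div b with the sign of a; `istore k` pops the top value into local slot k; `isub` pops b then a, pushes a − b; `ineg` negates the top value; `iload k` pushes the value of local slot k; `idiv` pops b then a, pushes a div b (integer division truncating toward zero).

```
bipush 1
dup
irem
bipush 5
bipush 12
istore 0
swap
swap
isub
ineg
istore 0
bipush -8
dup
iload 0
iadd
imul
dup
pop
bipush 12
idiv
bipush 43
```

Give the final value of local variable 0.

5

bipush 1  → [1]
dup       → [1, 1]
irem      → [0]
bipush 5  → [0, 5]
bipush 12 → [0, 5, 12]
istore 0  → [0, 5]
swap      → [5, 0]
swap      → [0, 5]
isub      → [-5]
ineg      → [5]
istore 0  → []
bipush -8 → [-8]
dup       → [-8, -8]
iload 0   → [-8, -8, 5]
iadd      → [-8, -3]
imul      → [24]
dup       → [24, 24]
pop       → [24]
bipush 12 → [24, 12]
idiv      → [2]
bipush 43 → [2, 43]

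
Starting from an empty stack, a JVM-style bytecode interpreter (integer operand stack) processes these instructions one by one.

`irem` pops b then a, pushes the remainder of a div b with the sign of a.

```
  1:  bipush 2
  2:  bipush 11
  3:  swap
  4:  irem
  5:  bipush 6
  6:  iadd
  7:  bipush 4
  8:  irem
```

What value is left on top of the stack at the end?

3

bipush 2  -> [2]
bipush 11 -> [2, 11]
swap      -> [11, 2]
irem      -> [1]
bipush 6  -> [1, 6]
iadd      -> [7]
bipush 4  -> [7, 4]
irem      -> [3]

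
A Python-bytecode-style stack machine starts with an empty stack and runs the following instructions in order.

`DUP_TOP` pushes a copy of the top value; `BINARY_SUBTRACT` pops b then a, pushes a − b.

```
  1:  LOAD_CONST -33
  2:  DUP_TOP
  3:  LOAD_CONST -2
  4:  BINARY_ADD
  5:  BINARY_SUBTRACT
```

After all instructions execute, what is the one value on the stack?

2

LOAD_CONST -33   [-33]
DUP_TOP          [-33, -33]
LOAD_CONST -2    [-33, -33, -2]
BINARY_ADD       [-33, -35]
BINARY_SUBTRACT  [2]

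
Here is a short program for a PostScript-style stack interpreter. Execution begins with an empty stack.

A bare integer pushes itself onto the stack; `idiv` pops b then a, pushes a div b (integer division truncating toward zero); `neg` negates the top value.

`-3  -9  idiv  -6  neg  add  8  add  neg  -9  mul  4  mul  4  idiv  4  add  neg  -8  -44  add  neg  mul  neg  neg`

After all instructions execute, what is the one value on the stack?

-3   -> -3
-9   -> -3 -9
idiv -> 0
-6   -> 0 -6
neg  -> 0 6
add  -> 6
8    -> 6 8
add  -> 14
neg  -> -14
-9   -> -14 -9
mul  -> 126
4    -> 126 4
mul  -> 504
4    -> 504 4
idiv -> 126
4    -> 126 4
add  -> 130
neg  -> -130
-8   -> -130 -8
-44  -> -130 -8 -44
add  -> -130 -52
neg  -> -130 52
mul  -> -6760
neg  -> 6760
neg  -> -6760

-6760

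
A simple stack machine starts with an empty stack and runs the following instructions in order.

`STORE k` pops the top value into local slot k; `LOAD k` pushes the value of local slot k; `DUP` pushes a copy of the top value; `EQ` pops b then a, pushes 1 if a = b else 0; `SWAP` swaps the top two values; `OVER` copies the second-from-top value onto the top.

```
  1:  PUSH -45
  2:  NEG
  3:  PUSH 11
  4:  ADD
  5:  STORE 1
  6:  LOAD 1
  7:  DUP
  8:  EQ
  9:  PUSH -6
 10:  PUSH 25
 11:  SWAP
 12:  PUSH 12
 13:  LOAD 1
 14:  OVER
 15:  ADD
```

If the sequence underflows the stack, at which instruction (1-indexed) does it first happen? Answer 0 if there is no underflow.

0

PUSH -45  [-45]
NEG       [45]
PUSH 11   [45, 11]
ADD       [56]
STORE 1   []
LOAD 1    [56]
DUP       [56, 56]
EQ        [1]
PUSH -6   [1, -6]
PUSH 25   [1, -6, 25]
SWAP      [1, 25, -6]
PUSH 12   [1, 25, -6, 12]
LOAD 1    [1, 25, -6, 12, 56]
OVER      [1, 25, -6, 12, 56, 12]
ADD       [1, 25, -6, 12, 68]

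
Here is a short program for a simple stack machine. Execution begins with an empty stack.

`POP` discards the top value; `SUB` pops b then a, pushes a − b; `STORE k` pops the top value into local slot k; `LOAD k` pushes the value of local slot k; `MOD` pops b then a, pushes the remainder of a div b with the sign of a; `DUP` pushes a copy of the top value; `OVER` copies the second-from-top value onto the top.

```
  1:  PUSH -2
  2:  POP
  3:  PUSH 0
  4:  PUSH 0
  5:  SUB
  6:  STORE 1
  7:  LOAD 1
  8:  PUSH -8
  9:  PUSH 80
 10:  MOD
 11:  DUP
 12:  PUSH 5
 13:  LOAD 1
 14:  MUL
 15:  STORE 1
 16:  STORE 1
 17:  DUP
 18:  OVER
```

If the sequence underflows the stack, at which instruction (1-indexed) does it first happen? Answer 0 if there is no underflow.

PUSH -2 → -2
POP     → (empty)
PUSH 0  → 0
PUSH 0  → 0 0
SUB     → 0
STORE 1 → (empty)
LOAD 1  → 0
PUSH -8 → 0 -8
PUSH 80 → 0 -8 80
MOD     → 0 -8
DUP     → 0 -8 -8
PUSH 5  → 0 -8 -8 5
LOAD 1  → 0 -8 -8 5 0
MUL     → 0 -8 -8 0
STORE 1 → 0 -8 -8
STORE 1 → 0 -8
DUP     → 0 -8 -8
OVER    → 0 -8 -8 -8

0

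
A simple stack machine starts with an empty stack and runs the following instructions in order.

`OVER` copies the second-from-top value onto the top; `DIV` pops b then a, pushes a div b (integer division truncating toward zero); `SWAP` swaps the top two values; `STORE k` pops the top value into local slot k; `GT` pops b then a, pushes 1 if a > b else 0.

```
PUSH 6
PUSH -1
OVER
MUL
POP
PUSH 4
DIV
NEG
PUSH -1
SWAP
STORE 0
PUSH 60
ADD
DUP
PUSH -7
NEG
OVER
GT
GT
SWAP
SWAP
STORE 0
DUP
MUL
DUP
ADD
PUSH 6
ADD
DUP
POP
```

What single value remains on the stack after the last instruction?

PUSH 6  : 6
PUSH -1 : 6 -1
OVER    : 6 -1 6
MUL     : 6 -6
POP     : 6
PUSH 4  : 6 4
DIV     : 1
NEG     : -1
PUSH -1 : -1 -1
SWAP    : -1 -1
STORE 0 : -1
PUSH 60 : -1 60
ADD     : 59
DUP     : 59 59
PUSH -7 : 59 59 -7
NEG     : 59 59 7
OVER    : 59 59 7 59
GT      : 59 59 0
GT      : 59 1
SWAP    : 1 59
SWAP    : 59 1
STORE 0 : 59
DUP     : 59 59
MUL     : 3481
DUP     : 3481 3481
ADD     : 6962
PUSH 6  : 6962 6
ADD     : 6968
DUP     : 6968 6968
POP     : 6968

6968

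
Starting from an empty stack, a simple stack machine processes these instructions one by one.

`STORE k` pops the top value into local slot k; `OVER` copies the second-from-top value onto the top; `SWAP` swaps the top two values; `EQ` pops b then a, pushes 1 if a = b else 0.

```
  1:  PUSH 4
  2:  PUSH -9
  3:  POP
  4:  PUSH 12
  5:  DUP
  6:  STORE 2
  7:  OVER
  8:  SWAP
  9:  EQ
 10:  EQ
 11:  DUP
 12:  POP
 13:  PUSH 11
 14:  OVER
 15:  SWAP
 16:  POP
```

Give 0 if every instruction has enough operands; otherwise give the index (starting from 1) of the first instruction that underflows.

PUSH 4  → [4]
PUSH -9 → [4, -9]
POP     → [4]
PUSH 12 → [4, 12]
DUP     → [4, 12, 12]
STORE 2 → [4, 12]
OVER    → [4, 12, 4]
SWAP    → [4, 4, 12]
EQ      → [4, 0]
EQ      → [0]
DUP     → [0, 0]
POP     → [0]
PUSH 11 → [0, 11]
OVER    → [0, 11, 0]
SWAP    → [0, 0, 11]
POP     → [0, 0]

0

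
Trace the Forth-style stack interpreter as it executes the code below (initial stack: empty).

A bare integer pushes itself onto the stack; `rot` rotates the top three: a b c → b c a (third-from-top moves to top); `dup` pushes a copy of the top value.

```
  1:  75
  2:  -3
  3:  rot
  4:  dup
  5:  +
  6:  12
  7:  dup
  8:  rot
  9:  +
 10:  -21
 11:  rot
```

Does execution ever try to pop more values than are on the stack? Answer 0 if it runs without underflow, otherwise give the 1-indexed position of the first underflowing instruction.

75 → [75]
-3 → [75, -3]
rot  — needs 3 operands, stack has 2 → underflow

3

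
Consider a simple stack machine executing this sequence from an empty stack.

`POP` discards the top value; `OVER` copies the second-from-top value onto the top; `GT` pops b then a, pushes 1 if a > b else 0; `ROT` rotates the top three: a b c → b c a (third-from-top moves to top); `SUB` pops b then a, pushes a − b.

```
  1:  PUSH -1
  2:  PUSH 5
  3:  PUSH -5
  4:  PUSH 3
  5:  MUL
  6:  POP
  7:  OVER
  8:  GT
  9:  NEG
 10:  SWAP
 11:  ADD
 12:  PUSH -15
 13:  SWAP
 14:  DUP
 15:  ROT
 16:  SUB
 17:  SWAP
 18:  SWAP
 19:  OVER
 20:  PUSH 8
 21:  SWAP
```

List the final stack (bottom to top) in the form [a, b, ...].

[-2, 13, 8, -2]

PUSH -1  : -1
PUSH 5   : -1 5
PUSH -5  : -1 5 -5
PUSH 3   : -1 5 -5 3
MUL      : -1 5 -15
POP      : -1 5
OVER     : -1 5 -1
GT       : -1 1
NEG      : -1 -1
SWAP     : -1 -1
ADD      : -2
PUSH -15 : -2 -15
SWAP     : -15 -2
DUP      : -15 -2 -2
ROT      : -2 -2 -15
SUB      : -2 13
SWAP     : 13 -2
SWAP     : -2 13
OVER     : -2 13 -2
PUSH 8   : -2 13 -2 8
SWAP     : -2 13 8 -2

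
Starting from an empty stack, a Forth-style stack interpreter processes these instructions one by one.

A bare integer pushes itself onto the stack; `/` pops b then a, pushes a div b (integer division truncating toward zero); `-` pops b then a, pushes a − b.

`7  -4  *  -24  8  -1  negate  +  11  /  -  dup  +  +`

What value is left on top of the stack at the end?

-76

7       [7]
-4      [7, -4]
*       [-28]
-24     [-28, -24]
8       [-28, -24, 8]
-1      [-28, -24, 8, -1]
negate  [-28, -24, 8, 1]
+       [-28, -24, 9]
11      [-28, -24, 9, 11]
/       [-28, -24, 0]
-       [-28, -24]
dup     [-28, -24, -24]
+       [-28, -48]
+       [-76]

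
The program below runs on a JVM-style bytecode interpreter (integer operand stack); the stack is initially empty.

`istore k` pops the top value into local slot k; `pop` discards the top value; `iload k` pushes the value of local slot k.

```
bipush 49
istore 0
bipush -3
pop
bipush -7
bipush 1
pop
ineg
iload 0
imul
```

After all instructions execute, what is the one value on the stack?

343

bipush 49 -> 49
istore 0  -> (empty)
bipush -3 -> -3
pop       -> (empty)
bipush -7 -> -7
bipush 1  -> -7 1
pop       -> -7
ineg      -> 7
iload 0   -> 7 49
imul      -> 343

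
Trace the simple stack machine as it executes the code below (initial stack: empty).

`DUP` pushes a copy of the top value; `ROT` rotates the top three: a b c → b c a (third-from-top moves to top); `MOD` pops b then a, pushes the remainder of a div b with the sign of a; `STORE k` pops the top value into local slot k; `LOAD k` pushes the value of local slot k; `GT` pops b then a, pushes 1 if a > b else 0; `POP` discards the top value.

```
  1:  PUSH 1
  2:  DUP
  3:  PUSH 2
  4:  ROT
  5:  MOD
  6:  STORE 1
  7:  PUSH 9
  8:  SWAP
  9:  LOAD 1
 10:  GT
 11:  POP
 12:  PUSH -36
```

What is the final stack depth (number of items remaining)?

PUSH 1   → 1
DUP      → 1 1
PUSH 2   → 1 1 2
ROT      → 1 2 1
MOD      → 1 0
STORE 1  → 1
PUSH 9   → 1 9
SWAP     → 9 1
LOAD 1   → 9 1 0
GT       → 9 1
POP      → 9
PUSH -36 → 9 -36

2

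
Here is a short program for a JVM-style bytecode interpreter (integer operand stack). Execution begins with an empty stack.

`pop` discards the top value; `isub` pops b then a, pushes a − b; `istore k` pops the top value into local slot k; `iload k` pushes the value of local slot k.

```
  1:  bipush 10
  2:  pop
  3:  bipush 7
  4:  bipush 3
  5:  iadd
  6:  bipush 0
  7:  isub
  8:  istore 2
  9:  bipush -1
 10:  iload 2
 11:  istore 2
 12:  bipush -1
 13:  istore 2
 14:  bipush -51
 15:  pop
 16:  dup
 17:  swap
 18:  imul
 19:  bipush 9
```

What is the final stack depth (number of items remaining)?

bipush 10  → [10]
pop        → []
bipush 7   → [7]
bipush 3   → [7, 3]
iadd       → [10]
bipush 0   → [10, 0]
isub       → [10]
istore 2   → []
bipush -1  → [-1]
iload 2    → [-1, 10]
istore 2   → [-1]
bipush -1  → [-1, -1]
istore 2   → [-1]
bipush -51 → [-1, -51]
pop        → [-1]
dup        → [-1, -1]
swap       → [-1, -1]
imul       → [1]
bipush 9   → [1, 9]

2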